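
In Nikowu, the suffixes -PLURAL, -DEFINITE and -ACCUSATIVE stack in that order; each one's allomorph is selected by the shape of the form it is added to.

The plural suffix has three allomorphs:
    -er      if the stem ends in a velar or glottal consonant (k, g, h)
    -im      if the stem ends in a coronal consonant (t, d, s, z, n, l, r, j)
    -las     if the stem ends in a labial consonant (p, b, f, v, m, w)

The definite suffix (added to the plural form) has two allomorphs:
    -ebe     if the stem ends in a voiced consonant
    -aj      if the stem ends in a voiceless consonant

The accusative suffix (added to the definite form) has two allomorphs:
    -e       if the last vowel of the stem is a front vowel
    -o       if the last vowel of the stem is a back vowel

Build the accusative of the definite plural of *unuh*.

*unuh* — final consonant /h/ (velar/glottal) → -er → *unuher*.
The final consonant of the plural form *unuher* is /r/, which is voiced, so the definite suffix is -ebe, giving *unuherebe*.
The definite form *unuherebe*: last vowel = /e/, a front vowel → -e → *unuherebee*.

unuherebee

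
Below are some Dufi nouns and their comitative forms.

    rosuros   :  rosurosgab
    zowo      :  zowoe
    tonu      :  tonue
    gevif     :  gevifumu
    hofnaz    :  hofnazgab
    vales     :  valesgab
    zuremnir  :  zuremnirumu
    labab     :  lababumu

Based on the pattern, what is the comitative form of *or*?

orumu

Looking at the final sound of each stem: -gab when the stem ends in a sibilant (*rosuros*, *hofnaz*, *vales*); -umu when the stem ends in a non-sibilant consonant (*gevif*, *zuremnir*, *labab*); -e when the stem ends in a vowel (*zowo*, *tonu*).
Since the final sound of *or* is /r/ (a non-sibilant consonant), it takes -umu, giving *orumu*.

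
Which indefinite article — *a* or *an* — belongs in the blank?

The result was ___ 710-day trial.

The indefinite article is chosen by the initial *sound* of the following word, not its spelling.
The number *710* is spoken "seven hundred …", beginning with /ˈsɛvən/ — a consonant sound.
So the article is *a*: The result was a 710-day trial.

a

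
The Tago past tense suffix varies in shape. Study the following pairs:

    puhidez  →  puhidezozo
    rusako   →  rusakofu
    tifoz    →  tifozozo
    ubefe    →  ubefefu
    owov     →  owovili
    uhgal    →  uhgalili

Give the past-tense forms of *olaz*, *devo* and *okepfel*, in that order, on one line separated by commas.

The suffix is conditioned by the final sound: -ozo when the stem ends in a sibilant (*puhidez*, *tifoz*); -ili when the stem ends in a non-sibilant consonant (*owov*, *uhgal*); -fu when the stem ends in a vowel (*rusako*, *ubefe*).
The final sound of *olaz* is /z/, which is a sibilant, so the suffix is -ozo, giving *olazozo*.
*devo*: final sound = /o/, a vowel → -fu → *devofu*.
*okepfel* — final sound /l/ (a non-sibilant consonant) → -ili → *okepfelili*.

olazozo, devofu, okepfelili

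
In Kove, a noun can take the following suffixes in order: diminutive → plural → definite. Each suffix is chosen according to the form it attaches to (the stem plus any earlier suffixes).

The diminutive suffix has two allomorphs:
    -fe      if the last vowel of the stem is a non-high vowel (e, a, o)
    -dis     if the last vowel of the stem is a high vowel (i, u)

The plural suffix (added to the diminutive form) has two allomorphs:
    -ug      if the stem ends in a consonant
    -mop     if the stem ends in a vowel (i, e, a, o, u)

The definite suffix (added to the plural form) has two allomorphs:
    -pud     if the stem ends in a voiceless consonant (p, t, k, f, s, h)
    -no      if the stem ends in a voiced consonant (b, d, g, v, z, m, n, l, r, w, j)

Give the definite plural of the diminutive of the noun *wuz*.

*wuz*: last vowel = /u/, a high vowel → -dis → *wuzdis*.
The diminutive form *wuzdis* — final sound /s/ (a consonant) → -ug → *wuzdisug*.
The final consonant of the plural form *wuzdisug* is /g/, which is voiced, so the definite suffix is -no, giving *wuzdisugno*.

wuzdisugno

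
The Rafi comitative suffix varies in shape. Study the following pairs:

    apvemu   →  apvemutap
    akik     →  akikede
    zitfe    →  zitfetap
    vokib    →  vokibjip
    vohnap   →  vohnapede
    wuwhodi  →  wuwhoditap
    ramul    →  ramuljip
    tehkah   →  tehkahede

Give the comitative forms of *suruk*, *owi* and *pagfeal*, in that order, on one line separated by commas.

surukede, owitap, pagfealjip

The suffix is conditioned by the final sound: -ede when the stem ends in a voiceless consonant (*akik*, *vohnap*, *tehkah*); -jip when the stem ends in a voiced consonant (*vokib*, *ramul*); -tap when the stem ends in a vowel (*apvemu*, *zitfe*, *wuwhodi*).
The final sound of *suruk* is /k/, which is a voiceless consonant, so the suffix is -ede, giving *surukede*.
The final sound of *owi* is /i/, which is a vowel, so the suffix is -tap, giving *owitap*.
The final sound of *pagfeal* is /l/, which is a voiced consonant, so the suffix is -jip, giving *pagfealjip*.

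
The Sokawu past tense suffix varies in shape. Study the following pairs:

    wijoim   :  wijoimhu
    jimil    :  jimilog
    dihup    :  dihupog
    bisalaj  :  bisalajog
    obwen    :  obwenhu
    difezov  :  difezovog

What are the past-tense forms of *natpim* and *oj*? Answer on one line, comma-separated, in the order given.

The suffix is conditioned by the final consonant: -hu when the stem ends in a nasal (*wijoim*, *obwen*); -og when the stem ends in a non-nasal consonant (*jimil*, *dihup*, *bisalaj*, *difezov*).
Since the final consonant of *natpim* is /m/ (a nasal), it takes -hu, giving *natpimhu*.
*oj*: final consonant = /j/, non-nasal → -og → *ojog*.

natpimhu, ojog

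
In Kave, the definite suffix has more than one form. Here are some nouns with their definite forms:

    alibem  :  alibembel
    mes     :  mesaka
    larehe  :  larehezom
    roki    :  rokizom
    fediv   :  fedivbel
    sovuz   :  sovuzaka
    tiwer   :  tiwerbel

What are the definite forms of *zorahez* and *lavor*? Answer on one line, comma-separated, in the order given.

Looking at the final sound of each stem: -aka when the stem ends in a sibilant (*mes*, *sovuz*); -bel when the stem ends in a non-sibilant consonant (*alibem*, *fediv*, *tiwer*); -zom when the stem ends in a vowel (*larehe*, *roki*).
*zorahez* — final sound /z/ (a sibilant) → -aka → *zorahezaka*.
*lavor*: final sound = /r/, a non-sibilant consonant → -bel → *lavorbel*.

zorahezaka, lavorbel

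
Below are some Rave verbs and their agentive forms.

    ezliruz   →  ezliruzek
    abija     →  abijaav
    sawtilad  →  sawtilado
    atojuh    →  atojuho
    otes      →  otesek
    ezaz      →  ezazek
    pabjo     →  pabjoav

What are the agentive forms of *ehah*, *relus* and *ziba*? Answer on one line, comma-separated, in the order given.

The alternation tracks the final sound of the stem — -ek when the stem ends in a sibilant (*ezliruz*, *otes*, *ezaz*); -o when the stem ends in a non-sibilant consonant (*sawtilad*, *atojuh*); -av when the stem ends in a vowel (*abija*, *pabjo*).
Since the final sound of *ehah* is /h/ (a non-sibilant consonant), it takes -o, giving *ehaho*.
Since the final sound of *relus* is /s/ (a sibilant), it takes -ek, giving *relusek*.
The final sound of *ziba* is /a/, which is a vowel, so the suffix is -av, giving *zibaav*.

ehaho, relusek, zibaav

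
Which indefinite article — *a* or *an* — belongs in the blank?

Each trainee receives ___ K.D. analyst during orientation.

The indefinite article is chosen by the initial *sound* of the following word, not its spelling.
The initialism *K.D.* is read letter by letter; the first letter, K, is pronounced /keɪ/, which begins with a consonant sound.
So the article is *a*: Each trainee receives a K.D. analyst during orientation.

a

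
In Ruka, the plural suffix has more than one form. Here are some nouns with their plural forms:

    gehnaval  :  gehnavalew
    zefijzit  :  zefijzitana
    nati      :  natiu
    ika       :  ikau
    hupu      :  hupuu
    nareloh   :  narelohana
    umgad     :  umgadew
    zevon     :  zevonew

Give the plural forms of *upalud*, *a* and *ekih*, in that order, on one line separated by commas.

Looking at the final sound of each stem: -ana when the stem ends in a voiceless consonant (*zefijzit*, *nareloh*); -ew when the stem ends in a voiced consonant (*gehnaval*, *umgad*, *zevon*); -u when the stem ends in a vowel (*nati*, *ika*, *hupu*).
*upalud*: final sound = /d/, a voiced consonant → -ew → *upaludew*.
*a*: final sound = /a/, a vowel → -u → *au*.
The final sound of *ekih* is /h/, which is a voiceless consonant, so the suffix is -ana, giving *ekihana*.

upaludew, au, ekihana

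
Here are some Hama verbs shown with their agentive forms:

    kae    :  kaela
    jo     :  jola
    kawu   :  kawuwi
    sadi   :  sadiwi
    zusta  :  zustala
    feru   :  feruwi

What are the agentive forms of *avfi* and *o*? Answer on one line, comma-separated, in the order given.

The pattern is height harmony: -wi when the last vowel of the stem is a high vowel (*kawu*, *sadi*, *feru*); -la when the last vowel of the stem is a non-high vowel (*kae*, *jo*, *zusta*).
Since the last vowel of *avfi* is /i/ (a high vowel), it takes -wi, giving *avfiwi*.
*o* — last vowel /o/ (a non-high vowel) → -la → *ola*.

avfiwi, ola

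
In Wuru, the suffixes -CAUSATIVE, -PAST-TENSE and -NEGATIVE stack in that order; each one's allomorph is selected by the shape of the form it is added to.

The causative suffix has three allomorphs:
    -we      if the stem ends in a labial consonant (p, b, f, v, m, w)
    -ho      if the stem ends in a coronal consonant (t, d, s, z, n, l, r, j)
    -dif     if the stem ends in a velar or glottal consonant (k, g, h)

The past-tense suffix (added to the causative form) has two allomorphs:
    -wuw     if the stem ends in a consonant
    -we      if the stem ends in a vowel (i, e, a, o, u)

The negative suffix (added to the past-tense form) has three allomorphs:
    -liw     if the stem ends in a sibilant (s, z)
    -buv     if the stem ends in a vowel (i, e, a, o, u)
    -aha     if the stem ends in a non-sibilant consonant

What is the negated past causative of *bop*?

*bop* — final consonant /p/ (labial) → -we → *bopwe*.
The causative form *bopwe*: final sound = /e/, a vowel → -we → *bopwewe*.
The past-tense form *bopwewe* — final sound /e/ (a vowel) → -buv → *bopwewebuv*.

bopwewebuv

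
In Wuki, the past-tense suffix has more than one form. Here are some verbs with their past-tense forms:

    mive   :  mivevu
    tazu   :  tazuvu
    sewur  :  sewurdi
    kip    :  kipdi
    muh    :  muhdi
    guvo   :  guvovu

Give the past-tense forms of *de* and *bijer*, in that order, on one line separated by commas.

The suffix is conditioned by the final sound: -di when the stem ends in a consonant (*sewur*, *kip*, *muh*); -vu when the stem ends in a vowel (*mive*, *tazu*, *guvo*).
*de* — final sound /e/ (a vowel) → -vu → *devu*.
The final sound of *bijer* is /r/, which is a consonant, so the suffix is -di, giving *bijerdi*.

devu, bijerdi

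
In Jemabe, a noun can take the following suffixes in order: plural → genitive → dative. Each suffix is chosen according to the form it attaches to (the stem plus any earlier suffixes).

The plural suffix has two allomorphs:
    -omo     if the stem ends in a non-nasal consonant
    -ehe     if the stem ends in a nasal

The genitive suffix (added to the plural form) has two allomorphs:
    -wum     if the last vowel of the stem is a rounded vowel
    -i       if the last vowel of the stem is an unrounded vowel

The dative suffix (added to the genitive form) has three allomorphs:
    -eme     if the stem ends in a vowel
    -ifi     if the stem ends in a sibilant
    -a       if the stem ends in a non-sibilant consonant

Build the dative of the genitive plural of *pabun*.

pabuneheieme

*pabun* — final consonant /n/ (a nasal) → -ehe → *pabunehe*.
The plural form *pabunehe*: last vowel = /e/, an unrounded vowel → -i → *pabunehei*.
Since the final sound of the genitive form *pabunehei* is /i/ (a vowel), it takes -eme, giving *pabuneheieme*.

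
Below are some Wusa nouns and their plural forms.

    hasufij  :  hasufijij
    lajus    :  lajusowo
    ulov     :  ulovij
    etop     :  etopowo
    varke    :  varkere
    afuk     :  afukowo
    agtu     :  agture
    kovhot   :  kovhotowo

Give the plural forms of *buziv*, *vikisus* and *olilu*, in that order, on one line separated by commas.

The alternation tracks the final sound of the stem — -owo when the stem ends in a voiceless consonant (*lajus*, *etop*, *afuk*, *kovhot*); -ij when the stem ends in a voiced consonant (*hasufij*, *ulov*); -re when the stem ends in a vowel (*varke*, *agtu*).
*buziv*: final sound = /v/, a voiced consonant → -ij → *buzivij*.
The final sound of *vikisus* is /s/, which is a voiceless consonant, so the suffix is -owo, giving *vikisusowo*.
*olilu* — final sound /u/ (a vowel) → -re → *olilure*.

buzivij, vikisusowo, olilure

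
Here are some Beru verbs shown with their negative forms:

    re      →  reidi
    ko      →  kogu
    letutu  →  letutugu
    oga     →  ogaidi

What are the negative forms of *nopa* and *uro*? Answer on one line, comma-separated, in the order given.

nopaidi, urogu

The alternation tracks the last vowel of the stem — -gu when the last vowel of the stem is a rounded vowel (*ko*, *letutu*); -idi when the last vowel of the stem is an unrounded vowel (*re*, *oga*).
*nopa*: last vowel = /a/, an unrounded vowel → -idi → *nopaidi*.
The last vowel of *uro* is /o/, which is a rounded vowel, so the suffix is -gu, giving *urogu*.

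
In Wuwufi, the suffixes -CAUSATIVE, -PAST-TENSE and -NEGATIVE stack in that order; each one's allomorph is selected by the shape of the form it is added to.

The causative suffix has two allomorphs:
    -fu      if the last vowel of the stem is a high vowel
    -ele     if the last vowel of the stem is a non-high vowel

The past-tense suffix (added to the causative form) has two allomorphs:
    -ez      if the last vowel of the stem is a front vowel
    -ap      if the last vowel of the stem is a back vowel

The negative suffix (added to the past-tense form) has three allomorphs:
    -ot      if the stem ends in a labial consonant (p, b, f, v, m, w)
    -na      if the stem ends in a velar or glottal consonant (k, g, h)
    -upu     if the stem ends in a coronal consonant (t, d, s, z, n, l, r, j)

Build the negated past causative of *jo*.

joeleezupu

*jo* — last vowel /o/ (a non-high vowel) → -ele → *joele*.
The causative form *joele* — last vowel /e/ (a front vowel) → -ez → *joeleez*.
The past-tense form *joeleez* — final consonant /z/ (coronal) → -upu → *joeleezupu*.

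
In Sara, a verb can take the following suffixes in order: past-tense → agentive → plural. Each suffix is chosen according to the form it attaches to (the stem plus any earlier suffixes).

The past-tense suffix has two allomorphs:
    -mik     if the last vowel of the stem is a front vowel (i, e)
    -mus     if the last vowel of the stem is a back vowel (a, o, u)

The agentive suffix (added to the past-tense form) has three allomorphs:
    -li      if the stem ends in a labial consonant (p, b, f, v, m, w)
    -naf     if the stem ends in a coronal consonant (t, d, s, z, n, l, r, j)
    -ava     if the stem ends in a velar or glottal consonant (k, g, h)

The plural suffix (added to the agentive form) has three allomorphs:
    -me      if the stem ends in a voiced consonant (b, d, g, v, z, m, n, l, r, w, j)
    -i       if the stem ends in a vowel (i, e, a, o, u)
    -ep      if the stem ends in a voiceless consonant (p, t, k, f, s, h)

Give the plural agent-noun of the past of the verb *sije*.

sijemikavai

*sije* — last vowel /e/ (a front vowel) → -mik → *sijemik*.
The final consonant of the past-tense form *sijemik* is /k/, which is velar/glottal, so the agentive suffix is -ava, giving *sijemikava*.
Since the final sound of the agentive form *sijemikava* is /a/ (a vowel), it takes -i, giving *sijemikavai*.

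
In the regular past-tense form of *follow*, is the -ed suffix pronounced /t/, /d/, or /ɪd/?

The stem *follow* ends in a voiced sound other than /d/.
The -ed suffix is realized as /ɪd/ after /t, d/; as /t/ after other voiceless consonants; and as /d/ after other voiced sounds.
So -ed on *follow* is pronounced /d/.

/d/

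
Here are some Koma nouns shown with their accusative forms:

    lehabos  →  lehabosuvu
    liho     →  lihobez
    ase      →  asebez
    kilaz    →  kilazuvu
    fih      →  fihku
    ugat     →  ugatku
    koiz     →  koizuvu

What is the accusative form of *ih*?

Looking at the final sound of each stem: -uvu when the stem ends in a sibilant (*lehabos*, *kilaz*, *koiz*); -ku when the stem ends in a non-sibilant consonant (*fih*, *ugat*); -bez when the stem ends in a vowel (*liho*, *ase*).
Since the final sound of *ih* is /h/ (a non-sibilant consonant), it takes -ku, giving *ihku*.

ihku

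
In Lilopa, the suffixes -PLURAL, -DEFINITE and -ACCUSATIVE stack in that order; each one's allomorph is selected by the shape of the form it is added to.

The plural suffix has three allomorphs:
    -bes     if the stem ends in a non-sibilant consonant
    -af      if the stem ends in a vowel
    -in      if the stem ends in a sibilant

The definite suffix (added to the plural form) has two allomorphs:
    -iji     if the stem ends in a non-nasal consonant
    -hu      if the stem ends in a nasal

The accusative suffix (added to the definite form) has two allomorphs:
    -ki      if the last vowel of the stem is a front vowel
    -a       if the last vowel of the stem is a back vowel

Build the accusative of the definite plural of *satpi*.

*satpi* — final sound /i/ (a vowel) → -af → *satpiaf*.
The final consonant of the plural form *satpiaf* is /f/, which is non-nasal, so the definite suffix is -iji, giving *satpiafiji*.
The definite form *satpiafiji* — last vowel /i/ (a front vowel) → -ki → *satpiafijiki*.

satpiafijiki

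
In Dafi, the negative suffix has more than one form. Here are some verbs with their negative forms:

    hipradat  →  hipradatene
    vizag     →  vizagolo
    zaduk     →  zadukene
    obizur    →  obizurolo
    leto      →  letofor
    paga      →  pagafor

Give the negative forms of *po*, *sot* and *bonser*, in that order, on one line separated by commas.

pofor, sotene, bonserolo

The suffix is conditioned by the final sound: -ene when the stem ends in a voiceless consonant (*hipradat*, *zaduk*); -olo when the stem ends in a voiced consonant (*vizag*, *obizur*); -for when the stem ends in a vowel (*leto*, *paga*).
*po* — final sound /o/ (a vowel) → -for → *pofor*.
The final sound of *sot* is /t/, which is a voiceless consonant, so the suffix is -ene, giving *sotene*.
*bonser* — final sound /r/ (a voiced consonant) → -olo → *bonserolo*.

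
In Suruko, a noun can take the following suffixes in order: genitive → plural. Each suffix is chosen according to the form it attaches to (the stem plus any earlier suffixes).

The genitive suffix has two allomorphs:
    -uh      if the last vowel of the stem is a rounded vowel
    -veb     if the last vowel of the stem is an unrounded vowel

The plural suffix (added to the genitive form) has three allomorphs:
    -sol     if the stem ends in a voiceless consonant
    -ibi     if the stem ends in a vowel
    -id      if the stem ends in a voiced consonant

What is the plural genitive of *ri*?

rivebid

*ri* — last vowel /i/ (an unrounded vowel) → -veb → *riveb*.
The genitive form *riveb* — final sound /b/ (a voiced consonant) → -id → *rivebid*.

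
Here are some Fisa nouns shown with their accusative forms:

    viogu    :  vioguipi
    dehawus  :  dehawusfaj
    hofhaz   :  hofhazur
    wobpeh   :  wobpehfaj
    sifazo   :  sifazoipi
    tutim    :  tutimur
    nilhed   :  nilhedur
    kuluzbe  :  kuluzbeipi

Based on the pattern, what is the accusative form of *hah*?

Looking at the final sound of each stem: -faj when the stem ends in a voiceless consonant (*dehawus*, *wobpeh*); -ur when the stem ends in a voiced consonant (*hofhaz*, *tutim*, *nilhed*); -ipi when the stem ends in a vowel (*viogu*, *sifazo*, *kuluzbe*).
The final sound of *hah* is /h/, which is a voiceless consonant, so the suffix is -faj, giving *hahfaj*.

hahfaj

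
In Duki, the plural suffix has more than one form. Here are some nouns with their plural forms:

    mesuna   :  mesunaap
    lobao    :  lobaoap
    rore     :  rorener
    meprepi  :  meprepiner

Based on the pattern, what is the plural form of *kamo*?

The alternation tracks the last vowel of the stem — -ner when the last vowel of the stem is a front vowel (*rore*, *meprepi*); -ap when the last vowel of the stem is a back vowel (*mesuna*, *lobao*).
*kamo*: last vowel = /o/, a back vowel → -ap → *kamoap*.

kamoap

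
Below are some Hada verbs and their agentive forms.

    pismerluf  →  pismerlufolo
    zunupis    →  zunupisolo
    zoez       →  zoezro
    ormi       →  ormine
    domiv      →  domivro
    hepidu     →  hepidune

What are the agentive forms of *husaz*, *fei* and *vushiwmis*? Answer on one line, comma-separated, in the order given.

Looking at the final sound of each stem: -olo when the stem ends in a voiceless consonant (*pismerluf*, *zunupis*); -ro when the stem ends in a voiced consonant (*zoez*, *domiv*); -ne when the stem ends in a vowel (*ormi*, *hepidu*).
*husaz*: final sound = /z/, a voiced consonant → -ro → *husazro*.
The final sound of *fei* is /i/, which is a vowel, so the suffix is -ne, giving *feine*.
*vushiwmis* — final sound /s/ (a voiceless consonant) → -olo → *vushiwmisolo*.

husazro, feine, vushiwmisolo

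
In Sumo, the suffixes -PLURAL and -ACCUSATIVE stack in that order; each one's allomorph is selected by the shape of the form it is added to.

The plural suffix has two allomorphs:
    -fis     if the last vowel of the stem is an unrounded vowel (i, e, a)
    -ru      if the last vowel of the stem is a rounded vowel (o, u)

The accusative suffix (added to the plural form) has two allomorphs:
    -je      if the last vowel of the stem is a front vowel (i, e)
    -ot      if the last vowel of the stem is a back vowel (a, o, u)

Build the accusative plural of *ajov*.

*ajov* — last vowel /o/ (a rounded vowel) → -ru → *ajovru*.
Since the last vowel of the plural form *ajovru* is /u/ (a back vowel), it takes -ot, giving *ajovruot*.

ajovruot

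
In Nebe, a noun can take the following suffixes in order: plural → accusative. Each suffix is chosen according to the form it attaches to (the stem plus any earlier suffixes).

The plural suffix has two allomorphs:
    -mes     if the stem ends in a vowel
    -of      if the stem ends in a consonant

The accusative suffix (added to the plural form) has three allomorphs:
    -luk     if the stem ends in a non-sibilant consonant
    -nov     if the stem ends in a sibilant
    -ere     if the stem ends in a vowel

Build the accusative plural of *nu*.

numesnov

*nu*: final sound = /u/, a vowel → -mes → *numes*.
The final sound of the plural form *numes* is /s/, which is a sibilant, so the accusative suffix is -nov, giving *numesnov*.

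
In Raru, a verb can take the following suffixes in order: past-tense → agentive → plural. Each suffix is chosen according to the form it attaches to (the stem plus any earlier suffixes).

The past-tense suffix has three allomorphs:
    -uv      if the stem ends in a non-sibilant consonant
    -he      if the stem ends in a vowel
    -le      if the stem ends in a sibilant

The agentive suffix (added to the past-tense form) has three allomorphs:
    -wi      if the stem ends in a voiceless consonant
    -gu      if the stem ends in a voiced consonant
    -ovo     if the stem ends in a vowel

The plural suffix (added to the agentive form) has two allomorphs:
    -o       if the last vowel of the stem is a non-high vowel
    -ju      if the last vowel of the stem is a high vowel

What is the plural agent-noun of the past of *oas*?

*oas*: final sound = /s/, a sibilant → -le → *oasle*.
The past-tense form *oasle* — final sound /e/ (a vowel) → -ovo → *oasleovo*.
The agentive form *oasleovo* — last vowel /o/ (a non-high vowel) → -o → *oasleovoo*.

oasleovoo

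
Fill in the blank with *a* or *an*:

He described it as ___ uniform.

a

The indefinite article is chosen by the initial *sound* of the following word, not its spelling.
*uniform* begins with the sound /juː/ (u pronounced /juː/) — a consonant sound.
So the article is *a*: He described it as a uniform.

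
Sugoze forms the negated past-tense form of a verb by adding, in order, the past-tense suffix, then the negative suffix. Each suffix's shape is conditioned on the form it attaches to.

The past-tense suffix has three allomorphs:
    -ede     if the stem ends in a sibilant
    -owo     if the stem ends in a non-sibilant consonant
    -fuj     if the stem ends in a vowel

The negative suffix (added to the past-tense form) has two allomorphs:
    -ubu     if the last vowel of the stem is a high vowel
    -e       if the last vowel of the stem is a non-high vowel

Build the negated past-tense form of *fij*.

fijowoe

*fij*: final sound = /j/, a non-sibilant consonant → -owo → *fijowo*.
The past-tense form *fijowo*: last vowel = /o/, a non-high vowel → -e → *fijowoe*.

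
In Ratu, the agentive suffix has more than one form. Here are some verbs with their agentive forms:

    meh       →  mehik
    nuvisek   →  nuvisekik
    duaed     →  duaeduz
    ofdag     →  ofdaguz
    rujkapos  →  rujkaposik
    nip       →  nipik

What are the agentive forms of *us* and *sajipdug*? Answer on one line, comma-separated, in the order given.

The suffix is conditioned by the final consonant: -ik when the stem ends in a voiceless consonant (*meh*, *nuvisek*, *rujkapos*, *nip*); -uz when the stem ends in a voiced consonant (*duaed*, *ofdag*).
*us*: final consonant = /s/, voiceless → -ik → *usik*.
*sajipdug* — final consonant /g/ (voiced) → -uz → *sajipduguz*.

usik, sajipduguz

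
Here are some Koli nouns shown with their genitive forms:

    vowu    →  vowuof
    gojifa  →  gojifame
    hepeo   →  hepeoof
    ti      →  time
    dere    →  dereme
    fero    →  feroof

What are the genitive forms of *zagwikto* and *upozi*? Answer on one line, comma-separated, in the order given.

The suffix is conditioned by the last vowel: -of when the last vowel of the stem is a rounded vowel (*vowu*, *hepeo*, *fero*); -me when the last vowel of the stem is an unrounded vowel (*gojifa*, *ti*, *dere*).
*zagwikto* — last vowel /o/ (a rounded vowel) → -of → *zagwiktoof*.
*upozi* — last vowel /i/ (an unrounded vowel) → -me → *upozime*.

zagwiktoof, upozime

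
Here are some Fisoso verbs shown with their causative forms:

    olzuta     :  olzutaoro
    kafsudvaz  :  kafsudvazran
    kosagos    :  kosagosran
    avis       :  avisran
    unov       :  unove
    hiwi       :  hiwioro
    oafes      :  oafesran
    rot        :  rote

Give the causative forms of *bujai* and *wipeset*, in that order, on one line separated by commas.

bujaioro, wipesete

Looking at the final sound of each stem: -ran when the stem ends in a sibilant (*kafsudvaz*, *kosagos*, *avis*, *oafes*); -e when the stem ends in a non-sibilant consonant (*unov*, *rot*); -oro when the stem ends in a vowel (*olzuta*, *hiwi*).
The final sound of *bujai* is /i/, which is a vowel, so the suffix is -oro, giving *bujaioro*.
*wipeset*: final sound = /t/, a non-sibilant consonant → -e → *wipesete*.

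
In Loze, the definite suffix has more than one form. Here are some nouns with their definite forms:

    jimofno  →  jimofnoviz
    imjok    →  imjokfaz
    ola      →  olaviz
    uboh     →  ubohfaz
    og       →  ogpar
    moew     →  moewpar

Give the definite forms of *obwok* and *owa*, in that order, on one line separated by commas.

The pattern is voicing of the final sound: -faz when the stem ends in a voiceless consonant (*imjok*, *uboh*); -par when the stem ends in a voiced consonant (*og*, *moew*); -viz when the stem ends in a vowel (*jimofno*, *ola*).
*obwok*: final sound = /k/, a voiceless consonant → -faz → *obwokfaz*.
*owa* — final sound /a/ (a vowel) → -viz → *owaviz*.

obwokfaz, owaviz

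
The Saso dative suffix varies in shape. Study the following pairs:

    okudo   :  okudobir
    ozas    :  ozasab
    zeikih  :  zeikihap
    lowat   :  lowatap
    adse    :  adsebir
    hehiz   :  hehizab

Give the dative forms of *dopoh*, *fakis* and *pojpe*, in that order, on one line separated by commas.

The pattern is sibilance of the final sound: -ab when the stem ends in a sibilant (*ozas*, *hehiz*); -ap when the stem ends in a non-sibilant consonant (*zeikih*, *lowat*); -bir when the stem ends in a vowel (*okudo*, *adse*).
*dopoh*: final sound = /h/, a non-sibilant consonant → -ap → *dopohap*.
*fakis* — final sound /s/ (a sibilant) → -ab → *fakisab*.
Since the final sound of *pojpe* is /e/ (a vowel), it takes -bir, giving *pojpebir*.

dopohap, fakisab, pojpebir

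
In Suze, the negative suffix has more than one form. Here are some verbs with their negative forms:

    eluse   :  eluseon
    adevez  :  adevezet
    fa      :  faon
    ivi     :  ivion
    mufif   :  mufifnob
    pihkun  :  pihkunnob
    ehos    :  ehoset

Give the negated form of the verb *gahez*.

gahezet

The suffix is conditioned by the final sound: -et when the stem ends in a sibilant (*adevez*, *ehos*); -nob when the stem ends in a non-sibilant consonant (*mufif*, *pihkun*); -on when the stem ends in a vowel (*eluse*, *fa*, *ivi*).
The final sound of *gahez* is /z/, which is a sibilant, so the suffix is -et, giving *gahezet*.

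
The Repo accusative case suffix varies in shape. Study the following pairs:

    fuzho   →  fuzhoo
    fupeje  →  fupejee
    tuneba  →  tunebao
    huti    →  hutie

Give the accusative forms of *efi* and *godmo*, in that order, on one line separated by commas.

efie, godmoo

Looking at the last vowel of each stem: -e when the last vowel of the stem is a front vowel (*fupeje*, *huti*); -o when the last vowel of the stem is a back vowel (*fuzho*, *tuneba*).
*efi* — last vowel /i/ (a front vowel) → -e → *efie*.
The last vowel of *godmo* is /o/, which is a back vowel, so the suffix is -o, giving *godmoo*.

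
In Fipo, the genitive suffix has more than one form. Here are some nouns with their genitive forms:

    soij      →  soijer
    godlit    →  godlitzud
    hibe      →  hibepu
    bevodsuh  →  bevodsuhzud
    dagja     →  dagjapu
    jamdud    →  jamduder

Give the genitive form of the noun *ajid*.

The suffix is conditioned by the final sound: -zud when the stem ends in a voiceless consonant (*godlit*, *bevodsuh*); -er when the stem ends in a voiced consonant (*soij*, *jamdud*); -pu when the stem ends in a vowel (*hibe*, *dagja*).
*ajid* — final sound /d/ (a voiced consonant) → -er → *ajider*.

ajider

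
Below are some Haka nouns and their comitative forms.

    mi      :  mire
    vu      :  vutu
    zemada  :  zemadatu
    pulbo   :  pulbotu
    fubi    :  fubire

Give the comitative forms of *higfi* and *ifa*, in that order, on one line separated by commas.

The alternation tracks the last vowel of the stem — -re when the last vowel of the stem is a front vowel (*mi*, *fubi*); -tu when the last vowel of the stem is a back vowel (*vu*, *zemada*, *pulbo*).
Since the last vowel of *higfi* is /i/ (a front vowel), it takes -re, giving *higfire*.
Since the last vowel of *ifa* is /a/ (a back vowel), it takes -tu, giving *ifatu*.

higfire, ifatu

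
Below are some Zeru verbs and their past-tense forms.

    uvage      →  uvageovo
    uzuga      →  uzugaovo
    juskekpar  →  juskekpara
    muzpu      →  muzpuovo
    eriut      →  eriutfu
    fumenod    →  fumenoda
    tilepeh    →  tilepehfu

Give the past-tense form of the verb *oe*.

Looking at the final sound of each stem: -fu when the stem ends in a voiceless consonant (*eriut*, *tilepeh*); -a when the stem ends in a voiced consonant (*juskekpar*, *fumenod*); -ovo when the stem ends in a vowel (*uvage*, *uzuga*, *muzpu*).
The final sound of *oe* is /e/, which is a vowel, so the suffix is -ovo, giving *oeovo*.

oeovo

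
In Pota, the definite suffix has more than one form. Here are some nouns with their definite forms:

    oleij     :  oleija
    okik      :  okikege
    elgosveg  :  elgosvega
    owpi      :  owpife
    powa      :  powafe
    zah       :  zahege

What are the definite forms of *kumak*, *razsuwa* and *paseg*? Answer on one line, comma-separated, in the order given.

kumakege, razsuwafe, pasega

The suffix is conditioned by the final sound: -ege when the stem ends in a voiceless consonant (*okik*, *zah*); -a when the stem ends in a voiced consonant (*oleij*, *elgosveg*); -fe when the stem ends in a vowel (*owpi*, *powa*).
*kumak* — final sound /k/ (a voiceless consonant) → -ege → *kumakege*.
*razsuwa* — final sound /a/ (a vowel) → -fe → *razsuwafe*.
Since the final sound of *paseg* is /g/ (a voiced consonant), it takes -a, giving *pasega*.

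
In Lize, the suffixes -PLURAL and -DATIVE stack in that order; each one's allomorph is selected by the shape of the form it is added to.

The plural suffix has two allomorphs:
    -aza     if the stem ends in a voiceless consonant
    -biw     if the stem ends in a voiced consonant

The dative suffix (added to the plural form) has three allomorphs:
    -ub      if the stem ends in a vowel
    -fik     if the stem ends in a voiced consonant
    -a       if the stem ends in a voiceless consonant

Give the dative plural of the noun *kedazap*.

*kedazap*: final consonant = /p/, voiceless → -aza → *kedazapaza*.
The plural form *kedazapaza* — final sound /a/ (a vowel) → -ub → *kedazapazaub*.

kedazapazaub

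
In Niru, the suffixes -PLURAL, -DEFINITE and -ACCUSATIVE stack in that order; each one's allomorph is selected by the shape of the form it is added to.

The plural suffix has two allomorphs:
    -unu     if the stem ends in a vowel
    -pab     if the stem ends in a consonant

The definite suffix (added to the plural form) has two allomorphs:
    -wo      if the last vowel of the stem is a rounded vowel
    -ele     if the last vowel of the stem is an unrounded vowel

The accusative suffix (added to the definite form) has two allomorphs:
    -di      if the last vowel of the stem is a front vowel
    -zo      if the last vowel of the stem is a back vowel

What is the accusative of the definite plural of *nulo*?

*nulo* — final sound /o/ (a vowel) → -unu → *nulounu*.
The plural form *nulounu*: last vowel = /u/, a rounded vowel → -wo → *nulounuwo*.
Since the last vowel of the definite form *nulounuwo* is /o/ (a back vowel), it takes -zo, giving *nulounuwozo*.

nulounuwozo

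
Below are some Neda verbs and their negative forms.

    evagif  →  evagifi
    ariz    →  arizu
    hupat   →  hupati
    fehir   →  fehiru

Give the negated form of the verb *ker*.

The pattern is voicing of the final consonant: -i when the stem ends in a voiceless consonant (*evagif*, *hupat*); -u when the stem ends in a voiced consonant (*ariz*, *fehir*).
*ker* — final consonant /r/ (voiced) → -u → *keru*.

keru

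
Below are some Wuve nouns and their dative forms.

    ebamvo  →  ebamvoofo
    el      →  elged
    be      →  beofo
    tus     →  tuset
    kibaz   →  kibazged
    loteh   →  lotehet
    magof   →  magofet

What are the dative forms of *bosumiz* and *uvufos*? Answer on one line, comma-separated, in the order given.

bosumizged, uvufoset

Looking at the final sound of each stem: -et when the stem ends in a voiceless consonant (*tus*, *loteh*, *magof*); -ged when the stem ends in a voiced consonant (*el*, *kibaz*); -ofo when the stem ends in a vowel (*ebamvo*, *be*).
*bosumiz*: final sound = /z/, a voiced consonant → -ged → *bosumizged*.
The final sound of *uvufos* is /s/, which is a voiceless consonant, so the suffix is -et, giving *uvufoset*.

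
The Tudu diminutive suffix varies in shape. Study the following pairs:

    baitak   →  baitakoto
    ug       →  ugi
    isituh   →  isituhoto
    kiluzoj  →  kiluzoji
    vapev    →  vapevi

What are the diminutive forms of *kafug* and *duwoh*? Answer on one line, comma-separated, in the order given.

The suffix is conditioned by the final consonant: -oto when the stem ends in a voiceless consonant (*baitak*, *isituh*); -i when the stem ends in a voiced consonant (*ug*, *kiluzoj*, *vapev*).
Since the final consonant of *kafug* is /g/ (voiced), it takes -i, giving *kafugi*.
*duwoh*: final consonant = /h/, voiceless → -oto → *duwohoto*.

kafugi, duwohoto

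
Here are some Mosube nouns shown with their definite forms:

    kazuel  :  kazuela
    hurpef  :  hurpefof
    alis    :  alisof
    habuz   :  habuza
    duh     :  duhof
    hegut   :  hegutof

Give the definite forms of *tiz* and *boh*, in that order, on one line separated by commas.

tiza, bohof

The pattern is voicing of the final consonant: -of when the stem ends in a voiceless consonant (*hurpef*, *alis*, *duh*, *hegut*); -a when the stem ends in a voiced consonant (*kazuel*, *habuz*).
Since the final consonant of *tiz* is /z/ (voiced), it takes -a, giving *tiza*.
*boh* — final consonant /h/ (voiceless) → -of → *bohof*.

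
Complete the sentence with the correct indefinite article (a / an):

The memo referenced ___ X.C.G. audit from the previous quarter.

an

The indefinite article is chosen by the initial *sound* of the following word, not its spelling.
The initialism *X.C.G.* is read letter by letter; the first letter, X, is pronounced /ɛks/, which begins with a vowel sound.
So the article is *an*: The memo referenced an X.C.G. audit from the previous quarter.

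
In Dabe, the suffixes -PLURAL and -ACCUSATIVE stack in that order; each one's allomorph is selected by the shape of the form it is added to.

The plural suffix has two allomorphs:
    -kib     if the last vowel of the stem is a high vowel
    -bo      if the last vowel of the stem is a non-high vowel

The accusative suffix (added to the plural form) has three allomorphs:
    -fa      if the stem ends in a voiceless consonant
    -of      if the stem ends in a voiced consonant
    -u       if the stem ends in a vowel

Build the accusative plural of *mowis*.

The last vowel of *mowis* is /i/, which is a high vowel, so the plural suffix is -kib, giving *mowiskib*.
The plural form *mowiskib*: final sound = /b/, a voiced consonant → -of → *mowiskibof*.

mowiskibof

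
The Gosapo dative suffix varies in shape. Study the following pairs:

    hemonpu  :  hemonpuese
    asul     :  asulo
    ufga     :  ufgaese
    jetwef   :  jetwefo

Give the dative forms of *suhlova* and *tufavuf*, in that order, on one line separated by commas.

suhlovaese, tufavufo

The alternation tracks the final sound of the stem — -o when the stem ends in a consonant (*asul*, *jetwef*); -ese when the stem ends in a vowel (*hemonpu*, *ufga*).
*suhlova* — final sound /a/ (a vowel) → -ese → *suhlovaese*.
*tufavuf* — final sound /f/ (a consonant) → -o → *tufavufo*.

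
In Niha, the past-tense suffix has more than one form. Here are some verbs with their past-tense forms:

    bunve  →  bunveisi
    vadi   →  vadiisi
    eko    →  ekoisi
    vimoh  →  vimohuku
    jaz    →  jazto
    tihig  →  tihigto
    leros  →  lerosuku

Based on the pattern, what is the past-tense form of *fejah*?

fejahuku

The suffix is conditioned by the final sound: -uku when the stem ends in a voiceless consonant (*vimoh*, *leros*); -to when the stem ends in a voiced consonant (*jaz*, *tihig*); -isi when the stem ends in a vowel (*bunve*, *vadi*, *eko*).
The final sound of *fejah* is /h/, which is a voiceless consonant, so the suffix is -uku, giving *fejahuku*.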